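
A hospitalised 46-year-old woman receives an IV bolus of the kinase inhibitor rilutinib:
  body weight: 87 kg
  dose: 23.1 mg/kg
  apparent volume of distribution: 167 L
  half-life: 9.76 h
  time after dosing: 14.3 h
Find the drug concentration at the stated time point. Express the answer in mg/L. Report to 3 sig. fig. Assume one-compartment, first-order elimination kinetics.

4.36 mg/L

Total dose = 23.1 × 87 = 2010 mg
C₀ = Dose / Vd = 2010 / 167 = 12.04 mg/L
k = ln2 / t½ = 0.693147 / 9.76 = 0.07102 h⁻¹
C = C₀ · e^(−k·t) = 12.04 × e^(−0.07102 × 14.3)
  = 12.04 × 0.3622 = 4.361 mg/L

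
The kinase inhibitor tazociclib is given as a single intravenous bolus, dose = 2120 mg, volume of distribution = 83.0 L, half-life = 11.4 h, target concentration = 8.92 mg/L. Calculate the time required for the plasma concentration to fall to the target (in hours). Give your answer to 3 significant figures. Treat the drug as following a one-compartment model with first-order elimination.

C₀ = Dose / Vd = 2120 / 83.0 = 25.54 mg/L
k = ln2 / t½ = 0.693147 / 11.4 = 0.06080 h⁻¹
t = ln(C₀ / C) / k = ln(25.54 / 8.92) / 0.06080
  = ln(2.863) / 0.06080 = 1.052 / 0.06080 = 17.30 h

17.3 h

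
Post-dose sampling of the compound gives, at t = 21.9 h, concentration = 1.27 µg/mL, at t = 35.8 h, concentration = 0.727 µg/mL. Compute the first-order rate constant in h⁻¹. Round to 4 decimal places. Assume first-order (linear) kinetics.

k = ln(C₁/C₂) / (t₂ − t₁) = ln(1.27/0.727) / (35.8 − 21.9)
  = 0.5578 / 13.90 = 0.04013 h⁻¹

0.0401 h⁻¹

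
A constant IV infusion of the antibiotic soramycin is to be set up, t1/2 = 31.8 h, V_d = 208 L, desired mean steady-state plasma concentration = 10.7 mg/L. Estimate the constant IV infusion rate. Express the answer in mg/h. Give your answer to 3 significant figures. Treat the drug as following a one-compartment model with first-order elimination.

48.5 mg/h

k = ln2 / t½ = 0.693147 / 31.8 = 0.02180 h⁻¹
CL = k × Vd = 0.02180 × 208 = 4.534 L/h
At steady state, infusion rate R₀ = Css × CL = 10.7 × 4.534 = 48.51 mg/h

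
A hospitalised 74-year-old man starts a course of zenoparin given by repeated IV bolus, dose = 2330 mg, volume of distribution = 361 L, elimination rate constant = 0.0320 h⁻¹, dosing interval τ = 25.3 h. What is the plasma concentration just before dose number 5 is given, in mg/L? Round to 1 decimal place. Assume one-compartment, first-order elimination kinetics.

C₀ per dose = Dose / Vd = 2330 / 361 = 6.454 mg/L
Fraction remaining after one interval: r = e^(−kτ) = e^(−0.03200 × 25.3) = 0.4450
Before dose 5, 4 doses have been given (aged 1τ, 2τ, 3τ, 4τ).
C_trough = C₀ × (r + r² + … + r^4) = C₀ × r(1−r^4)/(1−r)
        = 6.454 × 0.4450 × (1 − 0.03921) / (1 − 0.4450) = 4.972 mg/L

5.0 mg/L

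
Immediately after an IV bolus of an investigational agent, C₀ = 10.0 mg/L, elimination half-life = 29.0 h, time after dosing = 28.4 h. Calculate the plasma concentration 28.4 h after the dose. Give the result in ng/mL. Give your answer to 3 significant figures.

5070 ng/mL

k = ln2 / t½ = 0.693147 / 29.0 = 0.02390 h⁻¹
C = C₀ · e^(−k·t) = 10.00 × e^(−0.02390 × 28.4)
  = 10.00 × 0.5072 = 5.072 mg/L
Convert: 5.072 mg/L × 1000 = 5072 ng/mL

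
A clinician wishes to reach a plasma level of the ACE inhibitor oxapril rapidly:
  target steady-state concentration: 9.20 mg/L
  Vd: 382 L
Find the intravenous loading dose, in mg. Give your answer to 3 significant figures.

3510 mg

LD = Css × Vd = 9.20 × 382 = 3514 mg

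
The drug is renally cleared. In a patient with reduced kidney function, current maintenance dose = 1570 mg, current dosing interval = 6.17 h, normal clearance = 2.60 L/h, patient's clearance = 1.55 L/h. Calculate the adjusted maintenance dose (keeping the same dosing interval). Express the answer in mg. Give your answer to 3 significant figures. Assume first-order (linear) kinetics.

936 mg

To keep the same average steady-state level, dosing rate must scale with clearance.
CL ratio = 1.55 / 2.60 = 0.5962
New dose (same interval) = 1570 × 0.5962 = 936.0 mg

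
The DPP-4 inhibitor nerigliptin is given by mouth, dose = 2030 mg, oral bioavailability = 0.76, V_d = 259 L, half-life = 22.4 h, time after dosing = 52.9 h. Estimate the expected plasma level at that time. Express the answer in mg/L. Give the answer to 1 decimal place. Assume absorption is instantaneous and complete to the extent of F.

Amount reaching circulation = F × Dose = 0.76 × 2030 = 1543 mg
C₀ = F·Dose / Vd = 1543 / 259 = 5.958 mg/L
k = ln2 / t½ = 0.693147 / 22.4 = 0.03094 h⁻¹
C = C₀ · e^(−k·t) = 5.958 × e^(−0.03094 × 52.9)
  = 5.958 × 0.1946 = 1.159 mg/L

1.2 mg/L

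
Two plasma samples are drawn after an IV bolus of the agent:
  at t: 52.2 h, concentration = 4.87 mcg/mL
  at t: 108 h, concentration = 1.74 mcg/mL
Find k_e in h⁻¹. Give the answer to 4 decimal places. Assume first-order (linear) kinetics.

0.0184 h⁻¹

k = ln(C₁/C₂) / (t₂ − t₁) = ln(4.87/1.74) / (108 − 52.2)
  = 1.029 / 55.80 = 0.01844 h⁻¹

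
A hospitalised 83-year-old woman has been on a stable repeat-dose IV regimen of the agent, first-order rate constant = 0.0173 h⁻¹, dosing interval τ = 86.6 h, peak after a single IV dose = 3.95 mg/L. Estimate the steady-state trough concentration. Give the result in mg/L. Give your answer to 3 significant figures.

1.14 mg/L

e^(−kτ) = e^(−0.01730 × 86.6) = 0.2235
Accumulation ratio R = 1 / (1 − e^(−kτ)) = 1 / (1 − 0.2235) = 1.288
Steady-state trough = C₀ × R × e^(−kτ) = 3.95 × 1.288 × 0.2235 = 1.137 mg/L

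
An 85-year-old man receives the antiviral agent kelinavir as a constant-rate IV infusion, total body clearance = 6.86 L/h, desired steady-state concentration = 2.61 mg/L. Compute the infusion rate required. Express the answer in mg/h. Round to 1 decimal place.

At steady state, infusion rate R₀ = Css × CL = 2.61 × 6.860 = 17.90 mg/h

17.9 mg/h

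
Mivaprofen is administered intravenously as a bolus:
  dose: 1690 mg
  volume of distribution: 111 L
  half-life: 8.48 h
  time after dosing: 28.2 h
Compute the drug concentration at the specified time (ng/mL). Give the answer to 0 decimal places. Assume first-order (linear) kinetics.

C₀ = Dose / Vd = 1690 / 111 = 15.23 mg/L
k = ln2 / t½ = 0.693147 / 8.48 = 0.08174 h⁻¹
C = C₀ · e^(−k·t) = 15.23 × e^(−0.08174 × 28.2)
  = 15.23 × 0.09975 = 1.519 mg/L
Convert: 1.519 mg/L × 1000 = 1519 ng/mL

1519 ng/mL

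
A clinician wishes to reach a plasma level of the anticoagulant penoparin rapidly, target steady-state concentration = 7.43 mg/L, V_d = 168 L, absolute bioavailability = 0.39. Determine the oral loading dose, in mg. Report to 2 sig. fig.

3200 mg

LD = Css × Vd / F = 7.43 × 168 / 0.39 = 3201 mg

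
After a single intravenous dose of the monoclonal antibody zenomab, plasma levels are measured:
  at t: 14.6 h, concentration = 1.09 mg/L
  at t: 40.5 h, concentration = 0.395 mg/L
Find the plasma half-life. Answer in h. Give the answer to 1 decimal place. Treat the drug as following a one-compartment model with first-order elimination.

k = ln(C₁/C₂) / (t₂ − t₁) = ln(1.09/0.395) / (40.5 − 14.6)
  = 1.015 / 25.90 = 0.03919 h⁻¹
t½ = ln2 / k = 0.693147 / 0.03919 = 17.69 h

17.7 h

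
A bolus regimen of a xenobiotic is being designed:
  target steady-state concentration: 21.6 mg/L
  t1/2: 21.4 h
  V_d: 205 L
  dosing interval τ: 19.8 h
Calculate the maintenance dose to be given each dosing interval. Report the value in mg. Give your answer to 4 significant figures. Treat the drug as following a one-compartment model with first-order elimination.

k = ln2 / t½ = 0.693147 / 21.4 = 0.03239 h⁻¹
CL = k × Vd = 0.03239 × 205 = 6.640 L/h
At steady state, Dose/τ = Css × CL.
Dose = Css × CL × τ = 21.6 × 6.640 × 19.8 = 2840 mg

2840 mg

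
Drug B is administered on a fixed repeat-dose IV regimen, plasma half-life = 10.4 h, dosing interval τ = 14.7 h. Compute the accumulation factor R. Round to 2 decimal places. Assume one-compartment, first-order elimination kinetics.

k = ln2 / t½ = 0.693147 / 10.4 = 0.06665 h⁻¹
e^(−kτ) = e^(−0.06665 × 14.7) = 0.3754
Accumulation ratio R = 1 / (1 − e^(−kτ)) = 1 / (1 − 0.3754) = 1.601

1.60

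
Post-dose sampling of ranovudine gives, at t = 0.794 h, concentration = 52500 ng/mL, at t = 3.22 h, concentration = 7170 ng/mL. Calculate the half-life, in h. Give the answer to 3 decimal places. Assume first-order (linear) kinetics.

k = ln(C₁/C₂) / (t₂ − t₁) = ln(52500/7170) / (3.22 − 0.794)
  = 1.991 / 2.426 = 0.8207 h⁻¹
t½ = ln2 / k = 0.693147 / 0.8207 = 0.8446 h

0.845 h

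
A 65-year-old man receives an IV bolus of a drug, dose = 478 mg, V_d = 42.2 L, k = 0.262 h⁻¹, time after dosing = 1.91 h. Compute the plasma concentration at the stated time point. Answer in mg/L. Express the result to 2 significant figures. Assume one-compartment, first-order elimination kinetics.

6.9 mg/L

C₀ = Dose / Vd = 478.0 / 42.2 = 11.33 mg/L
C = C₀ · e^(−k·t) = 11.33 × e^(−0.2620 × 1.91)
  = 11.33 × 0.6063 = 6.869 mg/L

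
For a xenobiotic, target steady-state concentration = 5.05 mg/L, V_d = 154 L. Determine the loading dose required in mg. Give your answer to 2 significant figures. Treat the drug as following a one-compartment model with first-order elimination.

LD = Css × Vd = 5.05 × 154 = 777.7 mg

780 mg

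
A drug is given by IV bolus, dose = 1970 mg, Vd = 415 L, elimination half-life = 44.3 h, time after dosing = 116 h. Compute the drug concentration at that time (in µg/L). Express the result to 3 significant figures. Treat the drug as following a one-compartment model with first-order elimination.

773 µg/L

C₀ = Dose / Vd = 1970 / 415 = 4.747 mg/L
k = ln2 / t½ = 0.693147 / 44.3 = 0.01565 h⁻¹
C = C₀ · e^(−k·t) = 4.747 × e^(−0.01565 × 116)
  = 4.747 × 0.1628 = 0.7728 mg/L
Convert: 0.7728 mg/L × 1000 = 772.8 µg/L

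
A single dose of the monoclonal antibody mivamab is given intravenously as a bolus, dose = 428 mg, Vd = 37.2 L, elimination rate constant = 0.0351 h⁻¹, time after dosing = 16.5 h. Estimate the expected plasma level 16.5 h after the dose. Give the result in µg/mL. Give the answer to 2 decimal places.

6.45 µg/mL

C₀ = Dose / Vd = 428.0 / 37.2 = 11.51 mg/L
C = C₀ · e^(−k·t) = 11.51 × e^(−0.03510 × 16.5)
  = 11.51 × 0.5604 = 6.450 mg/L
(6.450 mg/L = 6.450 µg/mL)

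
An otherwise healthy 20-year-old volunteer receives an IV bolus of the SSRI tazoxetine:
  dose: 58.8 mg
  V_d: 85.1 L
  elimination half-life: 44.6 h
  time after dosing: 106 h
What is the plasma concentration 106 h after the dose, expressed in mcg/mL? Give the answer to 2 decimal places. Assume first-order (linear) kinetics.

0.13 mcg/mL

C₀ = Dose / Vd = 58.80 / 85.1 = 0.6910 mg/L
k = ln2 / t½ = 0.693147 / 44.6 = 0.01554 h⁻¹
C = C₀ · e^(−k·t) = 0.6910 × e^(−0.01554 × 106)
  = 0.6910 × 0.1926 = 0.1331 mg/L
(0.1331 mg/L = 0.1331 mcg/mL)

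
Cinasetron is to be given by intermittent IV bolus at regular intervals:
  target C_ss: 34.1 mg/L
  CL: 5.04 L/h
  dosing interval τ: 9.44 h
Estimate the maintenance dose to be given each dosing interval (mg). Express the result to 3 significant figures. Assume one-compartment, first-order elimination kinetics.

1620 mg

At steady state, Dose/τ = Css × CL.
Dose = Css × CL × τ = 34.1 × 5.040 × 9.44 = 1622 mg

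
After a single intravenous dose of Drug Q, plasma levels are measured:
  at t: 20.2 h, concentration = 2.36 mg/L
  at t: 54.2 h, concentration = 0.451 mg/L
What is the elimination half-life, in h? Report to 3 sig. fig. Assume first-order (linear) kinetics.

14.2 h

k = ln(C₁/C₂) / (t₂ − t₁) = ln(2.36/0.451) / (54.2 − 20.2)
  = 1.655 / 34.00 = 0.04868 h⁻¹
t½ = ln2 / k = 0.693147 / 0.04868 = 14.24 h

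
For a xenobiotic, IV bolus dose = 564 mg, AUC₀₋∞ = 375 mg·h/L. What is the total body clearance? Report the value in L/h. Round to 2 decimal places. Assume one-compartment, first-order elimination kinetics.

1.50 L/h

CL = Dose / AUC = 564 / 375 = 1.504 L/h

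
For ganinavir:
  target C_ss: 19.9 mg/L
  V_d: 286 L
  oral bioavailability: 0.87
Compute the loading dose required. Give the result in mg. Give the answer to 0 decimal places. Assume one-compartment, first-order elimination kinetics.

6542 mg

LD = Css × Vd / F = 19.9 × 286 / 0.87 = 6542 mg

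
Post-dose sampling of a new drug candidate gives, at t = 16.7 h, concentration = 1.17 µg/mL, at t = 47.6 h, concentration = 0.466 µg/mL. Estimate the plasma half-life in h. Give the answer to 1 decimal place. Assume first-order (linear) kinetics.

23.3 h

k = ln(C₁/C₂) / (t₂ − t₁) = ln(1.17/0.466) / (47.6 − 16.7)
  = 0.9206 / 30.90 = 0.02979 h⁻¹
t½ = ln2 / k = 0.693147 / 0.02979 = 23.27 h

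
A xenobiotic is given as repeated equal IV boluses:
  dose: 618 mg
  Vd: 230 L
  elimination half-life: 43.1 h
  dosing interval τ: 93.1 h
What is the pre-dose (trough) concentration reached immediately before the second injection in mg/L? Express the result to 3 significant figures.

C₀ per dose = Dose / Vd = 618 / 230 = 2.687 mg/L
k = ln2 / t½ = 0.693147 / 43.1 = 0.01608 h⁻¹
Fraction remaining after one interval: r = e^(−kτ) = e^(−0.01608 × 93.1) = 0.2238
Before dose 2, 1 dose has been given (aged 1τ).
C_trough = C₀ × r = 2.687 × 0.2238 = 0.6014 mg/L

0.601 mg/L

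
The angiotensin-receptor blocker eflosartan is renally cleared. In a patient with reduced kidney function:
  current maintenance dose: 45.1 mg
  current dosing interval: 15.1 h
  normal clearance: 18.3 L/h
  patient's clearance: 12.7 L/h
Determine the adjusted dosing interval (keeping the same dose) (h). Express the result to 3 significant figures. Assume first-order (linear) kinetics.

To keep the same average steady-state level, dosing rate must scale with clearance.
CL ratio = 12.7 / 18.3 = 0.6940
New interval (same dose) = 15.1 / 0.6940 = 21.76 h

21.8 h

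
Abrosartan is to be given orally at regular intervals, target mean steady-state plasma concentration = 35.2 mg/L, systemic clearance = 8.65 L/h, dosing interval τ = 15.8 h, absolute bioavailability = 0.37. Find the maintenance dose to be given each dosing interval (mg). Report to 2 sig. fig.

At steady state, F × (Dose/τ) = Css × CL.
Dose = Css × CL × τ / F = 35.2 × 8.650 × 15.8 / 0.37 = 13000 mg

13000 mg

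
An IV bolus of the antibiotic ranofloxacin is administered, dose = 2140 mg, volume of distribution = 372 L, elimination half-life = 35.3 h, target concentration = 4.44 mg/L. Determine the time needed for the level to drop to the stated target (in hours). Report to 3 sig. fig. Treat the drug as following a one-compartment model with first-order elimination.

C₀ = Dose / Vd = 2140 / 372 = 5.753 mg/L
k = ln2 / t½ = 0.693147 / 35.3 = 0.01964 h⁻¹
t = ln(C₀ / C) / k = ln(5.753 / 4.44) / 0.01964
  = ln(1.296) / 0.01964 = 0.2593 / 0.01964 = 13.20 h

13.2 h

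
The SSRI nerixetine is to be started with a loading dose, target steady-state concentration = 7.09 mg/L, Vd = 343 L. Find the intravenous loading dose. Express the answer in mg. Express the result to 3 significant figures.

2430 mg

LD = Css × Vd = 7.09 × 343 = 2432 mg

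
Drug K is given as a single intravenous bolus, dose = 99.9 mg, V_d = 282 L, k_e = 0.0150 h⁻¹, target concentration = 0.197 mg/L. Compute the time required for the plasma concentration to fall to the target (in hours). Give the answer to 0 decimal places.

39 h

C₀ = Dose / Vd = 99.90 / 282 = 0.3543 mg/L
t = ln(C₀ / C) / k = ln(0.3543 / 0.197) / 0.01500
  = ln(1.798) / 0.01500 = 0.5867 / 0.01500 = 39.11 h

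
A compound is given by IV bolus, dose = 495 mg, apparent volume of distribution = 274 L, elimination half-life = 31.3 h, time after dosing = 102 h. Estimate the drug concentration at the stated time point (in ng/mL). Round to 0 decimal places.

C₀ = Dose / Vd = 495.0 / 274 = 1.807 mg/L
k = ln2 / t½ = 0.693147 / 31.3 = 0.02215 h⁻¹
C = C₀ · e^(−k·t) = 1.807 × e^(−0.02215 × 102)
  = 1.807 × 0.1044 = 0.1887 mg/L
Convert: 0.1887 mg/L × 1000 = 188.7 ng/mL

189 ng/mL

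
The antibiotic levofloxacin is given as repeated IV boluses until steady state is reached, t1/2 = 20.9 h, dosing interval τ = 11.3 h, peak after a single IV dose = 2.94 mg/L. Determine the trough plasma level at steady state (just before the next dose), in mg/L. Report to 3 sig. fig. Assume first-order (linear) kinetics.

k = ln2 / t½ = 0.693147 / 20.9 = 0.03316 h⁻¹
e^(−kτ) = e^(−0.03316 × 11.3) = 0.6875
Accumulation ratio R = 1 / (1 − e^(−kτ)) = 1 / (1 − 0.6875) = 3.200
Steady-state trough = C₀ × R × e^(−kτ) = 2.94 × 3.200 × 0.6875 = 6.468 mg/L

6.47 mg/L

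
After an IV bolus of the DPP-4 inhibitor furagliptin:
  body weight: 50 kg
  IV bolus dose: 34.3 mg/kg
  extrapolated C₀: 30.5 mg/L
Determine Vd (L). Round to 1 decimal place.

Dose = 34.3 × 50 = 1715 mg
Vd = Dose / C₀ = 1715 / 30.5 = 56.23 L

56.2 L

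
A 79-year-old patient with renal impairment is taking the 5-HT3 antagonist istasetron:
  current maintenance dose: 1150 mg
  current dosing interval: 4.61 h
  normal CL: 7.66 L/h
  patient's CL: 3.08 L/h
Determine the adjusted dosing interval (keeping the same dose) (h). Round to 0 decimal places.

To keep the same average steady-state level, dosing rate must scale with clearance.
CL ratio = 3.08 / 7.66 = 0.4021
New interval (same dose) = 4.61 / 0.4021 = 11.46 h

11 h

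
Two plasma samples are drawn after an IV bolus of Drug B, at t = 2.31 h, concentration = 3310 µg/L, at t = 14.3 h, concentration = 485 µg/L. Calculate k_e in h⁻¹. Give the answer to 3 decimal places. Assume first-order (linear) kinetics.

k = ln(C₁/C₂) / (t₂ − t₁) = ln(3310/485) / (14.3 − 2.31)
  = 1.921 / 11.99 = 0.1602 h⁻¹

0.160 h⁻¹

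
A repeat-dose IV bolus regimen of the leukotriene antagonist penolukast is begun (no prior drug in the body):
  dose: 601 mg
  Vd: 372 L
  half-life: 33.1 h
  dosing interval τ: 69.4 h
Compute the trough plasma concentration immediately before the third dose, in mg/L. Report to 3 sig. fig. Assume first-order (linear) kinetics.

0.466 mg/L

C₀ per dose = Dose / Vd = 601 / 372 = 1.616 mg/L
k = ln2 / t½ = 0.693147 / 33.1 = 0.02094 h⁻¹
Fraction remaining after one interval: r = e^(−kτ) = e^(−0.02094 × 69.4) = 0.2338
Before dose 3, 2 doses have been given (aged 1τ, 2τ).
C_trough = C₀ × (r + r²) = 1.616 × (0.2338 + 0.05466) = 0.4662 mg/L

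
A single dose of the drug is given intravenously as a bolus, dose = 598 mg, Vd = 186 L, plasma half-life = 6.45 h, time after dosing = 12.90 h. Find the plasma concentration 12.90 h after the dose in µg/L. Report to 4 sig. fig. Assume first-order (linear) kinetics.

C₀ = Dose / Vd = 598.0 / 186 = 3.215 mg/L
k = ln2 / t½ = 0.693147 / 6.45 = 0.1075 h⁻¹
t / t½ = 12.90 / 6.45 = 2 half-lives
C = C₀ × (1/2)^2 = 3.215 × 0.2500 = 0.8038 mg/L
Convert: 0.8038 mg/L × 1000 = 803.8 µg/L

803.8 µg/L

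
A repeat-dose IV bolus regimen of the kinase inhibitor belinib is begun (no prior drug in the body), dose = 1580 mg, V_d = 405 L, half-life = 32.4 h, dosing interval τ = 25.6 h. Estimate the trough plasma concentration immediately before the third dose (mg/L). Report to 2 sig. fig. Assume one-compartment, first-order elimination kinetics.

C₀ per dose = Dose / Vd = 1580 / 405 = 3.901 mg/L
k = ln2 / t½ = 0.693147 / 32.4 = 0.02139 h⁻¹
Fraction remaining after one interval: r = e^(−kτ) = e^(−0.02139 × 25.6) = 0.5783
Before dose 3, 2 doses have been given (aged 1τ, 2τ).
C_trough = C₀ × (r + r²) = 3.901 × (0.5783 + 0.3344) = 3.560 mg/L

3.6 mg/L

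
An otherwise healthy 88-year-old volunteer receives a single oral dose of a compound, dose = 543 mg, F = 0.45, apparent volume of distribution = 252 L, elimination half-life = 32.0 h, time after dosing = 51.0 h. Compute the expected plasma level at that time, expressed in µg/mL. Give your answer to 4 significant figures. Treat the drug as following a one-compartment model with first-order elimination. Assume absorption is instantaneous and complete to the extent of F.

Amount reaching circulation = F × Dose = 0.45 × 543.0 = 244.4 mg
C₀ = F·Dose / Vd = 244.4 / 252 = 0.9698 mg/L
k = ln2 / t½ = 0.693147 / 32.0 = 0.02166 h⁻¹
C = C₀ · e^(−k·t) = 0.9698 × e^(−0.02166 × 51.0)
  = 0.9698 × 0.3313 = 0.3213 mg/L
(0.3213 mg/L = 0.3213 µg/mL)

0.3213 µg/mL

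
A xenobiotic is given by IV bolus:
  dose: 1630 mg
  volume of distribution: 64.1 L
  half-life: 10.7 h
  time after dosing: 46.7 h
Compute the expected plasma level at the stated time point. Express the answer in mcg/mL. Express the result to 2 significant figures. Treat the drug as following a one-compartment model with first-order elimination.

1.2 mcg/mL

C₀ = Dose / Vd = 1630 / 64.1 = 25.43 mg/L
k = ln2 / t½ = 0.693147 / 10.7 = 0.06478 h⁻¹
C = C₀ · e^(−k·t) = 25.43 × e^(−0.06478 × 46.7)
  = 25.43 × 0.04855 = 1.235 mg/L
(1.235 mg/L = 1.235 mcg/mL)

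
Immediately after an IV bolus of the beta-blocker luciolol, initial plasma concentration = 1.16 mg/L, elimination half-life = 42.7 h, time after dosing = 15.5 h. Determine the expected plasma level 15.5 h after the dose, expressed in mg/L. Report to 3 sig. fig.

k = ln2 / t½ = 0.693147 / 42.7 = 0.01623 h⁻¹
C = C₀ · e^(−k·t) = 1.160 × e^(−0.01623 × 15.5)
  = 1.160 × 0.7776 = 0.9020 mg/L

0.902 mg/L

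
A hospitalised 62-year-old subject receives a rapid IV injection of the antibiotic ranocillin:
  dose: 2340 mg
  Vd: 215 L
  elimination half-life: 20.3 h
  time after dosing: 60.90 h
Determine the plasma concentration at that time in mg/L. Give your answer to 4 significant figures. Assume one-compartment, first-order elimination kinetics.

C₀ = Dose / Vd = 2340 / 215 = 10.88 mg/L
k = ln2 / t½ = 0.693147 / 20.3 = 0.03415 h⁻¹
t / t½ = 60.90 / 20.3 = 3 half-lives
C = C₀ × (1/2)^3 = 10.88 × 0.1250 = 1.360 mg/L

1.360 mg/L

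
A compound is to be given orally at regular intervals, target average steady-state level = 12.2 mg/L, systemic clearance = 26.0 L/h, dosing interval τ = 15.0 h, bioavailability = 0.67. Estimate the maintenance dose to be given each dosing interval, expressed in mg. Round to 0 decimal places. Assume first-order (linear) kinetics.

At steady state, F × (Dose/τ) = Css × CL.
Dose = Css × CL × τ / F = 12.2 × 26.00 × 15.0 / 0.67 = 7101 mg

7101 mg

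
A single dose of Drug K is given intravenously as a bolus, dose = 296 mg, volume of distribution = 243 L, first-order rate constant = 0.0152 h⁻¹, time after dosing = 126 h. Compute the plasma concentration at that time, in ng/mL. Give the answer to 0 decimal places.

179 ng/mL

C₀ = Dose / Vd = 296.0 / 243 = 1.218 mg/L
C = C₀ · e^(−k·t) = 1.218 × e^(−0.01520 × 126)
  = 1.218 × 0.1473 = 0.1794 mg/L
Convert: 0.1794 mg/L × 1000 = 179.4 ng/mL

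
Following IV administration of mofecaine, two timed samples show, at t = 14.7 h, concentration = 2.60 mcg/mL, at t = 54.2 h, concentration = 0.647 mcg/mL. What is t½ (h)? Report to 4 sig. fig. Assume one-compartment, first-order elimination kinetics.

19.68 h

k = ln(C₁/C₂) / (t₂ − t₁) = ln(2.60/0.647) / (54.2 − 14.7)
  = 1.391 / 39.50 = 0.03522 h⁻¹
t½ = ln2 / k = 0.693147 / 0.03522 = 19.68 h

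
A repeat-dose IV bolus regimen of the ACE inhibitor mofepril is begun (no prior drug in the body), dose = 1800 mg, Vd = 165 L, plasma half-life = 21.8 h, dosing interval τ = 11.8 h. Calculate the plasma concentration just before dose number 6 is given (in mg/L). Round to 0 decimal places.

C₀ per dose = Dose / Vd = 1800 / 165 = 10.91 mg/L
k = ln2 / t½ = 0.693147 / 21.8 = 0.03180 h⁻¹
Fraction remaining after one interval: r = e^(−kτ) = e^(−0.03180 × 11.8) = 0.6871
Before dose 6, 5 doses have been given (aged 1τ, 2τ, 3τ, 4τ, 5τ).
C_trough = C₀ × (r + r² + … + r^5) = C₀ × r(1−r^5)/(1−r)
        = 10.91 × 0.6871 × (1 − 0.1531) / (1 − 0.6871) = 20.29 mg/L

20 mg/L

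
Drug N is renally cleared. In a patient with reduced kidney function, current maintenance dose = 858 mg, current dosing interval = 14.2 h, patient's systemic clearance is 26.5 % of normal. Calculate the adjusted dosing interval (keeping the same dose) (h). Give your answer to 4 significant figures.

53.58 h

To keep the same average steady-state level, dosing rate must scale with clearance.
CL ratio = 26.5 / 100 = 0.2650
New interval (same dose) = 14.2 / 0.2650 = 53.58 h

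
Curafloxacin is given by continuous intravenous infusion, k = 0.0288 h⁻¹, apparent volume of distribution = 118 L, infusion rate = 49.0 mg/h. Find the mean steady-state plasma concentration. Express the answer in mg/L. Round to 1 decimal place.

14.4 mg/L

CL = k × Vd = 0.02880 × 118 = 3.398 L/h
At steady state Css = R₀ / CL = 49.0 / 3.398 = 14.42 mg/L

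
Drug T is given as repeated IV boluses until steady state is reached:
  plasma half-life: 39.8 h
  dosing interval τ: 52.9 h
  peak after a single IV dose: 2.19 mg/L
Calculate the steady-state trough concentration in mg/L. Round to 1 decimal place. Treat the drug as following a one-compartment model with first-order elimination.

k = ln2 / t½ = 0.693147 / 39.8 = 0.01742 h⁻¹
e^(−kτ) = e^(−0.01742 × 52.9) = 0.3979
Accumulation ratio R = 1 / (1 − e^(−kτ)) = 1 / (1 − 0.3979) = 1.661
Steady-state trough = C₀ × R × e^(−kτ) = 2.19 × 1.661 × 0.3979 = 1.447 mg/L

1.4 mg/L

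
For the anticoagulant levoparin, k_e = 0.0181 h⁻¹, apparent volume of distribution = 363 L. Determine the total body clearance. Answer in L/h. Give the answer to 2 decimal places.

CL = k × Vd = 0.0181 × 363 = 6.570 L/h

6.57 L/h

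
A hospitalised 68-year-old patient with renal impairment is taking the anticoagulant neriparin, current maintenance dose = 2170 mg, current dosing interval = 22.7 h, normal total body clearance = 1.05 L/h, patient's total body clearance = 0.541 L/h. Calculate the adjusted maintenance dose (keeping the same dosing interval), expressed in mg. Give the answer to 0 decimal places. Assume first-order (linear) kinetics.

1118 mg

To keep the same average steady-state level, dosing rate must scale with clearance.
CL ratio = 0.541 / 1.05 = 0.5152
New dose (same interval) = 2170 × 0.5152 = 1118 mg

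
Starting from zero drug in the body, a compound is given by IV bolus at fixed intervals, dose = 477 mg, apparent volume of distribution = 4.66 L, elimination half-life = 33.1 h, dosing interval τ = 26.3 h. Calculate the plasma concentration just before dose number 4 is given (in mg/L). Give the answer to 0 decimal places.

113 mg/L

C₀ per dose = Dose / Vd = 477 / 4.66 = 102.4 mg/L
k = ln2 / t½ = 0.693147 / 33.1 = 0.02094 h⁻¹
Fraction remaining after one interval: r = e^(−kτ) = e^(−0.02094 × 26.3) = 0.5765
Before dose 4, 3 doses have been given (aged 1τ, 2τ, 3τ).
C_trough = C₀ × (r + r² + … + r^3) = C₀ × r(1−r^3)/(1−r)
        = 102.4 × 0.5765 × (1 − 0.1916) / (1 − 0.5765) = 112.7 mg/L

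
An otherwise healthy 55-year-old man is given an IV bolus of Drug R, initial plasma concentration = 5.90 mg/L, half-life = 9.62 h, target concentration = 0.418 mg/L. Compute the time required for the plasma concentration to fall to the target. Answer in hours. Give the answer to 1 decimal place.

36.7 h

k = ln2 / t½ = 0.693147 / 9.62 = 0.07205 h⁻¹
t = ln(C₀ / C) / k = ln(5.900 / 0.418) / 0.07205
  = ln(14.11) / 0.07205 = 2.647 / 0.07205 = 36.74 h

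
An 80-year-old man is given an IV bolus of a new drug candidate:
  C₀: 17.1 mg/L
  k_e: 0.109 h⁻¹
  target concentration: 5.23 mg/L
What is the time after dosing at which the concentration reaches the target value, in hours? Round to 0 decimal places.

t = ln(C₀ / C) / k = ln(17.10 / 5.23) / 0.1090
  = ln(3.270) / 0.1090 = 1.185 / 0.1090 = 10.87 h

11 h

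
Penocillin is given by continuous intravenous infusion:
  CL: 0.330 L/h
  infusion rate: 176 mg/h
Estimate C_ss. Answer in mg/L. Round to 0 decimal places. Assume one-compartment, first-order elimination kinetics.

At steady state Css = R₀ / CL = 176 / 0.3300 = 533.3 mg/L

533 mg/L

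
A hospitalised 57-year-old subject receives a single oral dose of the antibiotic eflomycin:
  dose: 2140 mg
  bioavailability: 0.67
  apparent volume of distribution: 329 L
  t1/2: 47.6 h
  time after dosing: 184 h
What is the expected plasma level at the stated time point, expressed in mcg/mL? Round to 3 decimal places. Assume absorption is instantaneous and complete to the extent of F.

0.299 mcg/mL

Amount reaching circulation = F × Dose = 0.67 × 2140 = 1434 mg
C₀ = F·Dose / Vd = 1434 / 329 = 4.359 mg/L
k = ln2 / t½ = 0.693147 / 47.6 = 0.01456 h⁻¹
C = C₀ · e^(−k·t) = 4.359 × e^(−0.01456 × 184)
  = 4.359 × 0.06863 = 0.2992 mg/L
(0.2992 mg/L = 0.2992 mcg/mL)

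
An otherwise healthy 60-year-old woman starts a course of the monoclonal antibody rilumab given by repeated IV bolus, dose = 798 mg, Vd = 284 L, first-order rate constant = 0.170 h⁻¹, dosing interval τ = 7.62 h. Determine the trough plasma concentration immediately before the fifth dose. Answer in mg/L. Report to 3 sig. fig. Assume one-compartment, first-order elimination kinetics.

1.05 mg/L

C₀ per dose = Dose / Vd = 798 / 284 = 2.810 mg/L
Fraction remaining after one interval: r = e^(−kτ) = e^(−0.1700 × 7.62) = 0.2738
Before dose 5, 4 doses have been given (aged 1τ, 2τ, 3τ, 4τ).
C_trough = C₀ × (r + r² + … + r^4) = C₀ × r(1−r^4)/(1−r)
        = 2.810 × 0.2738 × (1 − 0.005620) / (1 − 0.2738) = 1.054 mg/L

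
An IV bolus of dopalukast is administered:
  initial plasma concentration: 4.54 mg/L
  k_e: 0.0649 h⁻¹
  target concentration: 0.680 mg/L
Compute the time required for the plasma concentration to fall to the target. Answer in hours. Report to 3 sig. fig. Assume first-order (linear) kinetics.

29.3 h

t = ln(C₀ / C) / k = ln(4.540 / 0.680) / 0.06490
  = ln(6.676) / 0.06490 = 1.899 / 0.06490 = 29.26 h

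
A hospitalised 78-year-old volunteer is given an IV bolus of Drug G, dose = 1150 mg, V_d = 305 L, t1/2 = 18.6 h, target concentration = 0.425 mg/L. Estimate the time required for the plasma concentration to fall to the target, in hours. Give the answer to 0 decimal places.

C₀ = Dose / Vd = 1150 / 305 = 3.770 mg/L
k = ln2 / t½ = 0.693147 / 18.6 = 0.03727 h⁻¹
t = ln(C₀ / C) / k = ln(3.770 / 0.425) / 0.03727
  = ln(8.871) / 0.03727 = 2.183 / 0.03727 = 58.57 h

59 h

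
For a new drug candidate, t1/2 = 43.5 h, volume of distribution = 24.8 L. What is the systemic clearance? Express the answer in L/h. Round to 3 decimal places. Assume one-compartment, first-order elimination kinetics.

k = ln2 / t½ = 0.693147 / 43.5 = 0.01593 h⁻¹
CL = k × Vd = 0.01593 × 24.8 = 0.3951 L/h

0.395 L/h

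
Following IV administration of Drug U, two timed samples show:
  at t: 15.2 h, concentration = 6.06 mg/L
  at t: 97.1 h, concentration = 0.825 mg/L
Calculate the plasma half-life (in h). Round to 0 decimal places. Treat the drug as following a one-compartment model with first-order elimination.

k = ln(C₁/C₂) / (t₂ − t₁) = ln(6.06/0.825) / (97.1 − 15.2)
  = 1.994 / 81.90 = 0.02435 h⁻¹
t½ = ln2 / k = 0.693147 / 0.02435 = 28.47 h

28 h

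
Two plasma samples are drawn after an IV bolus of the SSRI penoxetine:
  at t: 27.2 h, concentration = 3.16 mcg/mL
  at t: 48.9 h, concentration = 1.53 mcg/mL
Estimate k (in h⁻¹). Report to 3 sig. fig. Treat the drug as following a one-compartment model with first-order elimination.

0.0334 h⁻¹

k = ln(C₁/C₂) / (t₂ − t₁) = ln(3.16/1.53) / (48.9 − 27.2)
  = 0.7253 / 21.70 = 0.03342 h⁻¹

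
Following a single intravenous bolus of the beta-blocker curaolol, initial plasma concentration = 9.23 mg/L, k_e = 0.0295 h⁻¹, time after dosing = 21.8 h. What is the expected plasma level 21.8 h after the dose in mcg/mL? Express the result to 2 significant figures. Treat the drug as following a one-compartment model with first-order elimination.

C = C₀ · e^(−k·t) = 9.230 × e^(−0.02950 × 21.8)
  = 9.230 × 0.5257 = 4.852 mg/L
(4.852 mg/L = 4.852 mcg/mL)

4.9 mcg/mL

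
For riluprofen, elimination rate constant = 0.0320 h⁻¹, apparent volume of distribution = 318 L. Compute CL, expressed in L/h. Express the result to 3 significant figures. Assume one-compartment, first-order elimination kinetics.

10.2 L/h

CL = k × Vd = 0.0320 × 318 = 10.18 L/h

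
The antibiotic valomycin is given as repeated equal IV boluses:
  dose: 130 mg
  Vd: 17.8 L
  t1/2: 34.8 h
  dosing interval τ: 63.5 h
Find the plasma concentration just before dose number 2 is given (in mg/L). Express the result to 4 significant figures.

2.062 mg/L

C₀ per dose = Dose / Vd = 130 / 17.8 = 7.303 mg/L
k = ln2 / t½ = 0.693147 / 34.8 = 0.01992 h⁻¹
Fraction remaining after one interval: r = e^(−kτ) = e^(−0.01992 × 63.5) = 0.2823
Before dose 2, 1 dose has been given (aged 1τ).
C_trough = C₀ × r = 7.303 × 0.2823 = 2.062 mg/L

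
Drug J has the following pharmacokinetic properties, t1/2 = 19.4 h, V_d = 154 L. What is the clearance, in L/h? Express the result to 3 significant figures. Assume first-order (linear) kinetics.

k = ln2 / t½ = 0.693147 / 19.4 = 0.03573 h⁻¹
CL = k × Vd = 0.03573 × 154 = 5.502 L/h

5.50 L/h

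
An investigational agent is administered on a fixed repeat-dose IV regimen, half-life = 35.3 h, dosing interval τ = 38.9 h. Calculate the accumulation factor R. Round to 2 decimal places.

1.87

k = ln2 / t½ = 0.693147 / 35.3 = 0.01964 h⁻¹
e^(−kτ) = e^(−0.01964 × 38.9) = 0.4658
Accumulation ratio R = 1 / (1 − e^(−kτ)) = 1 / (1 − 0.4658) = 1.872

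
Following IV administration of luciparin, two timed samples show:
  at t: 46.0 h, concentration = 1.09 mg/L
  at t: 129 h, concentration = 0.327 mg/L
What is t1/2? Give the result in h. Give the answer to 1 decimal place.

k = ln(C₁/C₂) / (t₂ − t₁) = ln(1.09/0.327) / (129 − 46.0)
  = 1.204 / 83.00 = 0.01451 h⁻¹
t½ = ln2 / k = 0.693147 / 0.01451 = 47.77 h

47.8 h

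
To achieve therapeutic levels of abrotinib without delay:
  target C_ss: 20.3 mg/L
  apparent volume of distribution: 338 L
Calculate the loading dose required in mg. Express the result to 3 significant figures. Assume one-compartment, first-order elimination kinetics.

LD = Css × Vd = 20.3 × 338 = 6861 mg

6860 mg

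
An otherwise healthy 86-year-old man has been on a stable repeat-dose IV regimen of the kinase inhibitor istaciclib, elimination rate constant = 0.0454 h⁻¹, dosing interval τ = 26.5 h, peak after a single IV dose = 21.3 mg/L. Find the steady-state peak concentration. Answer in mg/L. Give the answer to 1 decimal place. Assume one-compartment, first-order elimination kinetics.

30.4 mg/L

e^(−kτ) = e^(−0.04540 × 26.5) = 0.3003
Accumulation ratio R = 1 / (1 − e^(−kτ)) = 1 / (1 − 0.3003) = 1.429
Steady-state peak = C₀ × R = 21.3 × 1.429 = 30.44 mg/L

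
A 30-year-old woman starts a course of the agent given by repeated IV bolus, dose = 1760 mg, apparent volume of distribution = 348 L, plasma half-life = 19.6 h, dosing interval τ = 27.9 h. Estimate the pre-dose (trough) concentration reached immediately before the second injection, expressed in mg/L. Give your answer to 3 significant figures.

1.89 mg/L

C₀ per dose = Dose / Vd = 1760 / 348 = 5.057 mg/L
k = ln2 / t½ = 0.693147 / 19.6 = 0.03536 h⁻¹
Fraction remaining after one interval: r = e^(−kτ) = e^(−0.03536 × 27.9) = 0.3729
Before dose 2, 1 dose has been given (aged 1τ).
C_trough = C₀ × r = 5.057 × 0.3729 = 1.886 mg/L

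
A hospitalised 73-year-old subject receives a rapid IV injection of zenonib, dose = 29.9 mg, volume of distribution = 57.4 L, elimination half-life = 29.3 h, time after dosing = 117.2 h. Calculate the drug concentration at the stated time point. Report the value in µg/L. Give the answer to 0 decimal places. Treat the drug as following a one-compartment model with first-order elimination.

33 µg/L

C₀ = Dose / Vd = 29.90 / 57.4 = 0.5209 mg/L
k = ln2 / t½ = 0.693147 / 29.3 = 0.02366 h⁻¹
t / t½ = 117.2 / 29.3 = 4 half-lives
C = C₀ × (1/2)^4 = 0.5209 × 0.06250 = 0.03256 mg/L
Convert: 0.03256 mg/L × 1000 = 32.56 µg/L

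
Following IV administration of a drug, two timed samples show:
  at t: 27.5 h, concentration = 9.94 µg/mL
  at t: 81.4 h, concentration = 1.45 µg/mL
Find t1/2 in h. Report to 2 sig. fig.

k = ln(C₁/C₂) / (t₂ − t₁) = ln(9.94/1.45) / (81.4 − 27.5)
  = 1.925 / 53.90 = 0.03571 h⁻¹
t½ = ln2 / k = 0.693147 / 0.03571 = 19.41 h

19 h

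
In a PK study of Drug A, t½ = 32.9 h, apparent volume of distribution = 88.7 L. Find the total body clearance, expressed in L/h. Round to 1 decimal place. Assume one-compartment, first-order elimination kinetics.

k = ln2 / t½ = 0.693147 / 32.9 = 0.02107 h⁻¹
CL = k × Vd = 0.02107 × 88.7 = 1.869 L/h

1.9 L/h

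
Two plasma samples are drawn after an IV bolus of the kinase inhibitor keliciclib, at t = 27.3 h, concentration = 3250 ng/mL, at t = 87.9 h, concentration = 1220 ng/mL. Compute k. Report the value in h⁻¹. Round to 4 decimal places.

k = ln(C₁/C₂) / (t₂ − t₁) = ln(3250/1220) / (87.9 − 27.3)
  = 0.9798 / 60.60 = 0.01617 h⁻¹

0.0162 h⁻¹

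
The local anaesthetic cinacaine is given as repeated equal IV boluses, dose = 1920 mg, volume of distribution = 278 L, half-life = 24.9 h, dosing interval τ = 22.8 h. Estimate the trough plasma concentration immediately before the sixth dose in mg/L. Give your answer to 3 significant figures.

7.47 mg/L

C₀ per dose = Dose / Vd = 1920 / 278 = 6.906 mg/L
k = ln2 / t½ = 0.693147 / 24.9 = 0.02784 h⁻¹
Fraction remaining after one interval: r = e^(−kτ) = e^(−0.02784 × 22.8) = 0.5301
Before dose 6, 5 doses have been given (aged 1τ, 2τ, 3τ, 4τ, 5τ).
C_trough = C₀ × (r + r² + … + r^5) = C₀ × r(1−r^5)/(1−r)
        = 6.906 × 0.5301 × (1 − 0.04186) / (1 − 0.5301) = 7.465 mg/L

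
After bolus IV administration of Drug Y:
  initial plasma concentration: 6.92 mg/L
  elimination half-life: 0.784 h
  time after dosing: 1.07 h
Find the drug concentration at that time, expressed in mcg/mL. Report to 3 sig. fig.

k = ln2 / t½ = 0.693147 / 0.784 = 0.8841 h⁻¹
C = C₀ · e^(−k·t) = 6.920 × e^(−0.8841 × 1.07)
  = 6.920 × 0.3883 = 2.687 mg/L
(2.687 mg/L = 2.687 mcg/mL)

2.69 mcg/mL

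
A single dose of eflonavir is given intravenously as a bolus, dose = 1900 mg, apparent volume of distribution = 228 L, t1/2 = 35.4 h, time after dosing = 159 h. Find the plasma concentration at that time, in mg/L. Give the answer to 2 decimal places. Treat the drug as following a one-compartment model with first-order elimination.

C₀ = Dose / Vd = 1900 / 228 = 8.333 mg/L
k = ln2 / t½ = 0.693147 / 35.4 = 0.01958 h⁻¹
C = C₀ · e^(−k·t) = 8.333 × e^(−0.01958 × 159)
  = 8.333 × 0.04446 = 0.3705 mg/L

0.37 mg/L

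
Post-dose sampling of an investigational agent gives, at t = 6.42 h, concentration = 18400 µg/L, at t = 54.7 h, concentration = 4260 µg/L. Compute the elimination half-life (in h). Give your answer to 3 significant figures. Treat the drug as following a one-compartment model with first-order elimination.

k = ln(C₁/C₂) / (t₂ − t₁) = ln(18400/4260) / (54.7 − 6.42)
  = 1.463 / 48.28 = 0.03030 h⁻¹
t½ = ln2 / k = 0.693147 / 0.03030 = 22.88 h

22.9 h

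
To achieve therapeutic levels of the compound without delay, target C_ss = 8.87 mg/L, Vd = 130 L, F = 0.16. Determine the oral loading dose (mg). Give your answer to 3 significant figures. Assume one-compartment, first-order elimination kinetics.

7210 mg

LD = Css × Vd / F = 8.87 × 130 / 0.16 = 7207 mg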